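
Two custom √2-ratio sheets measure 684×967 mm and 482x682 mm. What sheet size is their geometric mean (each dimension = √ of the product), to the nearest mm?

Short side: √(684 · 482) = √329688 ≈ 574.2 → 574 mm
Long side: √(967 · 682) = √659494 ≈ 812.1 → 812 mm

574 × 812 mm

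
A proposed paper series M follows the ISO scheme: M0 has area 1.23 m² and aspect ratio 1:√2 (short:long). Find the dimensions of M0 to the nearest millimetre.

933 × 1319 mm

Let the short side be w mm. Then w · w√2 = 1.23 m² = 1,230,000 mm².
w² = 1,230,000/√2, so w ≈ 932.6 mm; long side = w√2 ≈ 1318.9 mm.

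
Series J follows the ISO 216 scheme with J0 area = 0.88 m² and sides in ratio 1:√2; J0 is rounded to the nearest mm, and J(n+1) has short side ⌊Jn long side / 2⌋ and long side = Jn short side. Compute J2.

Let J0's short side be w mm. w · w√2 = 0.88 m² = 880,000 mm², so w ≈ 788.8 mm and w√2 ≈ 1115.6 mm → J0 = 789 × 1116 mm.
J1: ⌊1116/2⌋ × 789 = 558 × 789 mm
J2: ⌊789/2⌋ × 558 = 394 × 558 mm

394 × 558 mm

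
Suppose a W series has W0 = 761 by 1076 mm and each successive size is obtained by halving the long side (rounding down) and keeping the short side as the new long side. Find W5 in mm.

W1: ⌊1076/2⌋ × 761 = 538 × 761 mm
W2: ⌊761/2⌋ × 538 = 380 × 538 mm
W3: ⌊538/2⌋ × 380 = 269 × 380 mm
W4: ⌊380/2⌋ × 269 = 190 × 269 mm
W5: ⌊269/2⌋ × 190 = 134 × 190 mm

134 × 190 mm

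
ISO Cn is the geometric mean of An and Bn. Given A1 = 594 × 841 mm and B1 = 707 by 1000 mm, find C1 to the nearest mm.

Short side: √(594 · 707) = √419958 ≈ 648.0 → 648 mm
Long side: √(841 · 1000) = √841000 ≈ 917.1 → 917 mm

648 × 917 mm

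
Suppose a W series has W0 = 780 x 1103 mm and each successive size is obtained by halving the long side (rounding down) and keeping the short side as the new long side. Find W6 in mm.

97 × 137 mm

W1 = 551 × 780 mm (from W0 by 1 halving).
W2: ⌊780/2⌋ × 551 = 390 × 551 mm
W3: ⌊551/2⌋ × 390 = 275 × 390 mm
W4: ⌊390/2⌋ × 275 = 195 × 275 mm
W5: ⌊275/2⌋ × 195 = 137 × 195 mm
W6: ⌊195/2⌋ × 137 = 97 × 137 mm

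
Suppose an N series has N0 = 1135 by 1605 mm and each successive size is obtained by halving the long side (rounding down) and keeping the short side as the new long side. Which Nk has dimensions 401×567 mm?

N3

N0: 1135 × 1605 mm
N1: 802 × 1135 mm
N2: 567 × 802 mm
N3: 401 × 567 mm
N4: 283 × 401 mm
→ matches N3.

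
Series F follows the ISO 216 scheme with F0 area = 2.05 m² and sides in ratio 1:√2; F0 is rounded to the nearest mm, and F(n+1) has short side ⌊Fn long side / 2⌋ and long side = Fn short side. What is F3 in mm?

425 × 602 mm

Let F0's short side be w mm. w · w√2 = 2.05 m² = 2,050,000 mm², so w ≈ 1204.0 mm and w√2 ≈ 1702.7 mm → F0 = 1204 × 1703 mm.
F1: ⌊1703/2⌋ × 1204 = 851 × 1204 mm
F2: ⌊1204/2⌋ × 851 = 602 × 851 mm
F3: ⌊851/2⌋ × 602 = 425 × 602 mm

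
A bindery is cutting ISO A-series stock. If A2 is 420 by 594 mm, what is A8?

A3: ⌊594/2⌋ × 420 = 297 × 420 mm
A4: ⌊420/2⌋ × 297 = 210 × 297 mm
A5: ⌊297/2⌋ × 210 = 148 × 210 mm
A6: ⌊210/2⌋ × 148 = 105 × 148 mm
A7: ⌊148/2⌋ × 105 = 74 × 105 mm
A8: ⌊105/2⌋ × 74 = 52 × 74 mm

52 × 74 mm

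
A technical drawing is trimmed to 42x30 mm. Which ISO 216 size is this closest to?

Aspect ratio 42/30 ≈ 1.400 — close to the ISO √2 ≈ 1.414.
In the B-series (B0 = 1000 × 1414 mm): B10 = 31 × 44 mm.
Off by 3 mm total — nearest standard size.

B10 (31 × 44 mm)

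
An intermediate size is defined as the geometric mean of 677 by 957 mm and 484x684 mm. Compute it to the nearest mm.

Short side: √(677 · 484) = √327668 ≈ 572.4 → 572 mm
Long side: √(957 · 684) = √654588 ≈ 809.1 → 809 mm

572 × 809 mm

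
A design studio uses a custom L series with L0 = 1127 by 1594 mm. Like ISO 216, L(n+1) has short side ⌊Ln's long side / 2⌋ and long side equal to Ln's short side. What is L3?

L1: ⌊1594/2⌋ × 1127 = 797 × 1127 mm
L2: ⌊1127/2⌋ × 797 = 563 × 797 mm
L3: ⌊797/2⌋ × 563 = 398 × 563 mm

398 × 563 mm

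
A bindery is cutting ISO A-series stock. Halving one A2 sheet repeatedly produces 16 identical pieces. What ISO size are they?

A6

16 = 2^4, so 4 halving steps.
A2 → A3 → … → A6 after 4 steps.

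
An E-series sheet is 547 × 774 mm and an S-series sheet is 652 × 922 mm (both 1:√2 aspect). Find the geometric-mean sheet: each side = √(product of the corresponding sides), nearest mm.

597 × 845 mm

Short side: √(547 · 652) = √356644 ≈ 597.2 → 597 mm
Long side: √(774 · 922) = √713628 ≈ 844.8 → 845 mm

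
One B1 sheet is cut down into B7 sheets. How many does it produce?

64

Each ISO step halves the sheet: 1 × B1 → 2 × B2 → 4 × B3 → 8 × B4 → …
From B1 to B7 is 6 halving steps: 2^6 = 64.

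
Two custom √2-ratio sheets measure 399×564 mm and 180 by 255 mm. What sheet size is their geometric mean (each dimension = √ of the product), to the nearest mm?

268 × 379 mm

Short side: √(399 · 180) = √71820 ≈ 268.0 → 268 mm
Long side: √(564 · 255) = √143820 ≈ 379.2 → 379 mm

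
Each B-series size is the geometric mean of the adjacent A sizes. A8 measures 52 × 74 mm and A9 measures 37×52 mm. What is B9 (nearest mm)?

44 × 62 mm

Short side: √(52 · 37) = √1924 ≈ 43.9 → 44 mm
Long side: √(74 · 52) = √3848 ≈ 62.0 → 62 mm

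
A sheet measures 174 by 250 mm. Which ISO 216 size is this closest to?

Aspect ratio 250/174 ≈ 1.437 (ISO target is √2 ≈ 1.414).
In the B-series (B0 = 1000 × 1414 mm): B5 = 176 × 250 mm.
Off by 2 mm total — nearest standard size.

B5 (176 × 250 mm)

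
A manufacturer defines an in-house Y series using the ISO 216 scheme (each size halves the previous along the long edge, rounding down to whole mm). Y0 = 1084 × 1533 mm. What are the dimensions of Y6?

135 × 191 mm

Y1 = 766 × 1084 mm (from Y0 by 1 halving).
Y2: ⌊1084/2⌋ × 766 = 542 × 766 mm
Y3: ⌊766/2⌋ × 542 = 383 × 542 mm
Y4: ⌊542/2⌋ × 383 = 271 × 383 mm
Y5: ⌊383/2⌋ × 271 = 191 × 271 mm
Y6: ⌊271/2⌋ × 191 = 135 × 191 mm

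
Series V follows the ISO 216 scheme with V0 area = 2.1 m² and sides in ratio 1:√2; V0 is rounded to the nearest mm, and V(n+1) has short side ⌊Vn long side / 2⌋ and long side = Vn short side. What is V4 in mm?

Let V0's short side be w mm. w · w√2 = 2.1 m² = 2,100,000 mm², so w ≈ 1218.6 mm and w√2 ≈ 1723.3 mm → V0 = 1219 × 1723 mm.
V1: ⌊1723/2⌋ × 1219 = 861 × 1219 mm
V2: ⌊1219/2⌋ × 861 = 609 × 861 mm
V3: ⌊861/2⌋ × 609 = 430 × 609 mm
V4: ⌊609/2⌋ × 430 = 304 × 430 mm

304 × 430 mm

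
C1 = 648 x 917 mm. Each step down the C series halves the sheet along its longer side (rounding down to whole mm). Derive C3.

324 × 458 mm

C2: ⌊917/2⌋ × 648 = 458 × 648 mm
C3: ⌊648/2⌋ × 458 = 324 × 458 mm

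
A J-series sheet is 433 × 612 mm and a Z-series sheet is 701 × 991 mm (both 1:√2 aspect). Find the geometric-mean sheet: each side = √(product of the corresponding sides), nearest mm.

Short side: √(433 · 701) = √303533 ≈ 550.9 → 551 mm
Long side: √(612 · 991) = √606492 ≈ 778.8 → 779 mm

551 × 779 mm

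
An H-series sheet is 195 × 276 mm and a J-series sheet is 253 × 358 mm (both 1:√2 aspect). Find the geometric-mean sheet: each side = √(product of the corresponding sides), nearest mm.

222 × 314 mm

Short side: √(195 · 253) = √49335 ≈ 222.1 → 222 mm
Long side: √(276 · 358) = √98808 ≈ 314.3 → 314 mm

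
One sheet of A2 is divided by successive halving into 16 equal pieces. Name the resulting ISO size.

16 = 2^4, so 4 halving steps.
A2 → A3 → … → A6 after 4 steps.

A6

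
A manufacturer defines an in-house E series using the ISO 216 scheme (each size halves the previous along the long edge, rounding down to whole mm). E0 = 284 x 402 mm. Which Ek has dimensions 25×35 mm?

E0: 284 × 402 mm
E1: 201 × 284 mm
E2: 142 × 201 mm
E3: 100 × 142 mm
E4: 71 × 100 mm
E5: 50 × 71 mm
E6: 35 × 50 mm
E7: 25 × 35 mm
E8: 17 × 25 mm
→ matches E7.

E7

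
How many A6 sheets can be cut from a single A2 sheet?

A2 = 420 × 594 mm; A6 = 105 × 148 mm.
Each halving step doubles the count; 4 steps from A2 to A6.
2^4 = 16.

16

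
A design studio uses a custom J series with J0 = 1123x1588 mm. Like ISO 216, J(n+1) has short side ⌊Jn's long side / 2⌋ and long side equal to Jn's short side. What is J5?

J1 = 794 × 1123 mm (from J0 by 1 halving).
J2: ⌊1123/2⌋ × 794 = 561 × 794 mm
J3: ⌊794/2⌋ × 561 = 397 × 561 mm
J4: ⌊561/2⌋ × 397 = 280 × 397 mm
J5: ⌊397/2⌋ × 280 = 198 × 280 mm

198 × 280 mm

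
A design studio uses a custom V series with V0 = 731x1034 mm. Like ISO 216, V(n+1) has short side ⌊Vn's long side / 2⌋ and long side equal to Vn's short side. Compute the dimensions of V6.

V1: ⌊1034/2⌋ × 731 = 517 × 731 mm
V2: ⌊731/2⌋ × 517 = 365 × 517 mm
V3: ⌊517/2⌋ × 365 = 258 × 365 mm
V4: ⌊365/2⌋ × 258 = 182 × 258 mm
V5: ⌊258/2⌋ × 182 = 129 × 182 mm
V6: ⌊182/2⌋ × 129 = 91 × 129 mm

91 × 129 mm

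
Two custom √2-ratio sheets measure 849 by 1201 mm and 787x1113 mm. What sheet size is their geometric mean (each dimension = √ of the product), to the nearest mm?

Short side: √(849 · 787) = √668163 ≈ 817.4 → 817 mm
Long side: √(1201 · 1113) = √1336713 ≈ 1156.2 → 1156 mm

817 × 1156 mm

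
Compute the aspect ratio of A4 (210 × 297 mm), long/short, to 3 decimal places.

297 / 210 = 1.414
Matches √2 ≈ 1.414 — the ISO 216 defining ratio.

1.414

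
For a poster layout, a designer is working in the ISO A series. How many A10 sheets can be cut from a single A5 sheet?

A5 = 148 × 210 mm; A10 = 26 × 37 mm.
Each halving step doubles the count; 5 steps from A5 to A10.
2^5 = 32.

32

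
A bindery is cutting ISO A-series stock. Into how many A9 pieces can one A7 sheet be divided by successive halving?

4

Each ISO step halves the sheet: 1 × A7 → 2 × A8 → 4 × A9
From A7 to A9 is 2 halving steps: 2^2 = 4.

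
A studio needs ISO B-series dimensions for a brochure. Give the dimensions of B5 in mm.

B0 = 1000 × 1414 mm (B0 has a 1000 mm short side, aspect 1:√2).
B1: ⌊1414/2⌋ × 1000 = 707 × 1000 mm
B2: ⌊1000/2⌋ × 707 = 500 × 707 mm
B3: ⌊707/2⌋ × 500 = 353 × 500 mm
B4: ⌊500/2⌋ × 353 = 250 × 353 mm
B5: ⌊353/2⌋ × 250 = 176 × 250 mm

176 × 250 mm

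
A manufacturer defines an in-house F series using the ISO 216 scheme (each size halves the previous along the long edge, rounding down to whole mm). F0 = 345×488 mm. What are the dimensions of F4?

F1: ⌊488/2⌋ × 345 = 244 × 345 mm
F2: ⌊345/2⌋ × 244 = 172 × 244 mm
F3: ⌊244/2⌋ × 172 = 122 × 172 mm
F4: ⌊172/2⌋ × 122 = 86 × 122 mm

86 × 122 mm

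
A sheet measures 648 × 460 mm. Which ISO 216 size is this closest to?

Aspect ratio 648/460 ≈ 1.409 — close to the ISO √2 ≈ 1.414.
In the C-series (envelope sizes, between A and B): C2 = 458 × 648 mm.
Off by 2 mm total — nearest standard size.

C2 (458 × 648 mm)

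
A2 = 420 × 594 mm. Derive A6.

A3: ⌊594/2⌋ × 420 = 297 × 420 mm
A4: ⌊420/2⌋ × 297 = 210 × 297 mm
A5: ⌊297/2⌋ × 210 = 148 × 210 mm
A6: ⌊210/2⌋ × 148 = 105 × 148 mm

105 × 148 mm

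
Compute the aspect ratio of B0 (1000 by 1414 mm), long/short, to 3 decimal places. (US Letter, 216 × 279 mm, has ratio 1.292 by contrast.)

1.414

1414 / 1000 = 1.414
Matches √2 ≈ 1.414 — the ISO 216 defining ratio.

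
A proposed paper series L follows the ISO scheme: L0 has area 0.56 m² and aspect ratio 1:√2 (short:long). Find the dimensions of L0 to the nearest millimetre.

Let the short side be w mm. Then w · w√2 = 0.56 m² = 560,000 mm².
w² = 560,000/√2, so w ≈ 629.3 mm; long side = w√2 ≈ 889.9 mm.

629 × 890 mm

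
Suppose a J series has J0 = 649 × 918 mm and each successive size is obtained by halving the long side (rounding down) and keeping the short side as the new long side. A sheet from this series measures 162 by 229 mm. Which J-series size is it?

J0: 649 × 918 mm
J1: 459 × 649 mm
J2: 324 × 459 mm
J3: 229 × 324 mm
J4: 162 × 229 mm
J5: 114 × 162 mm
→ matches J4.

J4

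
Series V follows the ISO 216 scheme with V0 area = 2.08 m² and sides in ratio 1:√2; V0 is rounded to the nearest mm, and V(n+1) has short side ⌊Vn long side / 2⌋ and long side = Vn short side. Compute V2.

606 × 857 mm

Let V0's short side be w mm. w · w√2 = 2.08 m² = 2,080,000 mm², so w ≈ 1212.8 mm and w√2 ≈ 1715.1 mm → V0 = 1213 × 1715 mm.
V1: ⌊1715/2⌋ × 1213 = 857 × 1213 mm
V2: ⌊1213/2⌋ × 857 = 606 × 857 mm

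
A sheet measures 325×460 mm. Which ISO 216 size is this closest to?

Aspect ratio 460/325 ≈ 1.415 — close to the ISO √2 ≈ 1.414.
In the C-series (envelope sizes, between A and B): C3 = 324 × 458 mm.
Off by 3 mm total — nearest standard size.

C3 (324 × 458 mm)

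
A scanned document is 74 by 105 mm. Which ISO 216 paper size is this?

A7 (74 × 105 mm)

Aspect ratio 105/74 ≈ 1.419 — close to the ISO √2 ≈ 1.414.
In the A-series (A0 area = 1 m²): A7 = 74 × 105 mm.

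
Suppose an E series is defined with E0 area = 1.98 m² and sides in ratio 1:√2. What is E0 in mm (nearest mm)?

1183 × 1673 mm

Let the short side be w mm. Then w · w√2 = 1.98 m² = 1,980,000 mm².
w² = 1,980,000/√2, so w ≈ 1183.2 mm; long side = w√2 ≈ 1673.4 mm.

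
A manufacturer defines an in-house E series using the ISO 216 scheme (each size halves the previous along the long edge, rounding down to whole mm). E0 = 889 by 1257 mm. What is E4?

222 × 314 mm

E1: ⌊1257/2⌋ × 889 = 628 × 889 mm
E2: ⌊889/2⌋ × 628 = 444 × 628 mm
E3: ⌊628/2⌋ × 444 = 314 × 444 mm
E4: ⌊444/2⌋ × 314 = 222 × 314 mm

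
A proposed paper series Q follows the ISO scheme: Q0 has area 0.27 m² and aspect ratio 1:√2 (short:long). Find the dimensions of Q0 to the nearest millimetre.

Let the short side be w mm. Then w · w√2 = 0.27 m² = 270,000 mm².
w² = 270,000/√2, so w ≈ 436.9 mm; long side = w√2 ≈ 617.9 mm.

437 × 618 mm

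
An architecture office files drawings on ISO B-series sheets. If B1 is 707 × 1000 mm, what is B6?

125 × 176 mm

B2: ⌊1000/2⌋ × 707 = 500 × 707 mm
B3: ⌊707/2⌋ × 500 = 353 × 500 mm
B4: ⌊500/2⌋ × 353 = 250 × 353 mm
B5: ⌊353/2⌋ × 250 = 176 × 250 mm
B6: ⌊250/2⌋ × 176 = 125 × 176 mm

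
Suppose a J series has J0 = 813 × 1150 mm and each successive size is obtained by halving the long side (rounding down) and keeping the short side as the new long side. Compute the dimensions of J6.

101 × 143 mm

J1 = 575 × 813 mm (from J0 by 1 halving).
J2: ⌊813/2⌋ × 575 = 406 × 575 mm
J3: ⌊575/2⌋ × 406 = 287 × 406 mm
J4: ⌊406/2⌋ × 287 = 203 × 287 mm
J5: ⌊287/2⌋ × 203 = 143 × 203 mm
J6: ⌊203/2⌋ × 143 = 101 × 143 mm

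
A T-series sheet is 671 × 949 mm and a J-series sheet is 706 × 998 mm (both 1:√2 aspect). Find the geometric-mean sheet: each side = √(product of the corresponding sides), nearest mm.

688 × 973 mm

Short side: √(671 · 706) = √473726 ≈ 688.3 → 688 mm
Long side: √(949 · 998) = √947102 ≈ 973.2 → 973 mm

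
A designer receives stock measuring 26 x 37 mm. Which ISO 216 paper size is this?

A10 (26 × 37 mm)

Aspect ratio 37/26 ≈ 1.423 — close to the ISO √2 ≈ 1.414.
In the A-series (A0 area = 1 m²): A10 = 26 × 37 mm.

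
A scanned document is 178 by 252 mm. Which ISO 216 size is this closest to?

Aspect ratio 252/178 ≈ 1.416 — close to the ISO √2 ≈ 1.414.
In the B-series (B0 = 1000 × 1414 mm): B5 = 176 × 250 mm.
Off by 4 mm total — nearest standard size.

B5 (176 × 250 mm)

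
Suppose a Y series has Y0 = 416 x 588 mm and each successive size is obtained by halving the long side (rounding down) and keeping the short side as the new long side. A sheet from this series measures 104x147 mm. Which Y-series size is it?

Y4

Y0: 416 × 588 mm
Y1: 294 × 416 mm
Y2: 208 × 294 mm
Y3: 147 × 208 mm
Y4: 104 × 147 mm
Y5: 73 × 104 mm
→ matches Y4.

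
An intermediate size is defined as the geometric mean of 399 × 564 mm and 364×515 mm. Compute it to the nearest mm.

Short side: √(399 · 364) = √145236 ≈ 381.1 → 381 mm
Long side: √(564 · 515) = √290460 ≈ 538.9 → 539 mm

381 × 539 mm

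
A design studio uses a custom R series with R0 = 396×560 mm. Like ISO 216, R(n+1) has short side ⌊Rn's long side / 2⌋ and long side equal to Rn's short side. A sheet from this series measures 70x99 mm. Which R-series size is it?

R5

R0: 396 × 560 mm
R1: 280 × 396 mm
R2: 198 × 280 mm
R3: 140 × 198 mm
R4: 99 × 140 mm
R5: 70 × 99 mm
R6: 49 × 70 mm
→ matches R5.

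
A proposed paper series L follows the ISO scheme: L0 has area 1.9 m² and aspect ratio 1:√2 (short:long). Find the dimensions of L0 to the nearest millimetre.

1159 × 1639 mm

Let the short side be w mm. Then w · w√2 = 1.9 m² = 1,900,000 mm².
w² = 1,900,000/√2, so w ≈ 1159.1 mm; long side = w√2 ≈ 1639.2 mm.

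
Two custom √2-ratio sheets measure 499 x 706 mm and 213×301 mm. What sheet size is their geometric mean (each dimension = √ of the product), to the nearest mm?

326 × 461 mm

Short side: √(499 · 213) = √106287 ≈ 326.0 → 326 mm
Long side: √(706 · 301) = √212506 ≈ 461.0 → 461 mm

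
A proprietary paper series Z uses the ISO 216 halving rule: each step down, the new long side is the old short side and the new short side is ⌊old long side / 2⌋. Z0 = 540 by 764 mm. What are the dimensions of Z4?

135 × 191 mm

Z1: ⌊764/2⌋ × 540 = 382 × 540 mm
Z2: ⌊540/2⌋ × 382 = 270 × 382 mm
Z3: ⌊382/2⌋ × 270 = 191 × 270 mm
Z4: ⌊270/2⌋ × 191 = 135 × 191 mm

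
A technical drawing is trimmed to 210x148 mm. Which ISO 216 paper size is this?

A5 (148 × 210 mm)

Aspect ratio 210/148 ≈ 1.419 — close to the ISO √2 ≈ 1.414.
In the A-series (A0 area = 1 m²): A5 = 148 × 210 mm.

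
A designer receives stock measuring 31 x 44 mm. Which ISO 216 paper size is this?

B10 (31 × 44 mm)

Aspect ratio 44/31 ≈ 1.419 — close to the ISO √2 ≈ 1.414.
In the B-series (B0 = 1000 × 1414 mm): B10 = 31 × 44 mm.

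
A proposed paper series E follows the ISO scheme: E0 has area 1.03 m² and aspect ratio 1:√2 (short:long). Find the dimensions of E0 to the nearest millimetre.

Let the short side be w mm. Then w · w√2 = 1.03 m² = 1,030,000 mm².
w² = 1,030,000/√2, so w ≈ 853.4 mm; long side = w√2 ≈ 1206.9 mm.

853 × 1207 mm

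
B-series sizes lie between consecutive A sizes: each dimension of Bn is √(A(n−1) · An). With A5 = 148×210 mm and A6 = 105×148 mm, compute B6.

Short side: √(148 · 105) = √15540 ≈ 124.7 → 125 mm
Long side: √(210 · 148) = √31080 ≈ 176.3 → 176 mm

125 × 176 mm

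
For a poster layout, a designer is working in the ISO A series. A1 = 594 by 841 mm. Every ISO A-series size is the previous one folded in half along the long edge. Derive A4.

A2: ⌊841/2⌋ × 594 = 420 × 594 mm
A3: ⌊594/2⌋ × 420 = 297 × 420 mm
A4: ⌊420/2⌋ × 297 = 210 × 297 mm

210 × 297 mm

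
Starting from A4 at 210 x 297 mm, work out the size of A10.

A5: ⌊297/2⌋ × 210 = 148 × 210 mm
A6: ⌊210/2⌋ × 148 = 105 × 148 mm
A7: ⌊148/2⌋ × 105 = 74 × 105 mm
A8: ⌊105/2⌋ × 74 = 52 × 74 mm
A9: ⌊74/2⌋ × 52 = 37 × 52 mm
A10: ⌊52/2⌋ × 37 = 26 × 37 mm

26 × 37 mm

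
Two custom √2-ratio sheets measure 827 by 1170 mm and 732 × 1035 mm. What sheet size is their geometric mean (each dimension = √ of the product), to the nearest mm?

778 × 1100 mm

Short side: √(827 · 732) = √605364 ≈ 778.1 → 778 mm
Long side: √(1170 · 1035) = √1210950 ≈ 1100.4 → 1100 mm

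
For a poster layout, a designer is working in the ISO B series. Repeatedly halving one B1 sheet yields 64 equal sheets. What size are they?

64 = 2^6, so 6 halving steps.
B1 → B2 → … → B7 after 6 steps.

B7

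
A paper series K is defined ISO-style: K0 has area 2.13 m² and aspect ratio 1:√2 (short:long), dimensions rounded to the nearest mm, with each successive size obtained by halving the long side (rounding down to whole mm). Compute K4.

306 × 434 mm

Let K0's short side be w mm. w · w√2 = 2.13 m² = 2,130,000 mm², so w ≈ 1227.2 mm and w√2 ≈ 1735.6 mm → K0 = 1227 × 1736 mm.
K1: ⌊1736/2⌋ × 1227 = 868 × 1227 mm
K2: ⌊1227/2⌋ × 868 = 613 × 868 mm
K3: ⌊868/2⌋ × 613 = 434 × 613 mm
K4: ⌊613/2⌋ × 434 = 306 × 434 mm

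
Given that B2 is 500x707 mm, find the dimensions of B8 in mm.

62 × 88 mm

B3: ⌊707/2⌋ × 500 = 353 × 500 mm
B4: ⌊500/2⌋ × 353 = 250 × 353 mm
B5: ⌊353/2⌋ × 250 = 176 × 250 mm
B6: ⌊250/2⌋ × 176 = 125 × 176 mm
B7: ⌊176/2⌋ × 125 = 88 × 125 mm
B8: ⌊125/2⌋ × 88 = 62 × 88 mm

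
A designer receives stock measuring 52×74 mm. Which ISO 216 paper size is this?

A8 (52 × 74 mm)

Aspect ratio 74/52 ≈ 1.423 — close to the ISO √2 ≈ 1.414.
In the A-series (A0 area = 1 m²): A8 = 52 × 74 mm.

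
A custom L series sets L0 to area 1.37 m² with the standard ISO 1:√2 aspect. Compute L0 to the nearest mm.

984 × 1392 mm

Let the short side be w mm. Then w · w√2 = 1.37 m² = 1,370,000 mm².
w² = 1,370,000/√2, so w ≈ 984.2 mm; long side = w√2 ≈ 1391.9 mm.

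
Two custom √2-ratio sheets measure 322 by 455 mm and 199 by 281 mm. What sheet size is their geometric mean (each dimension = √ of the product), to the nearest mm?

Short side: √(322 · 199) = √64078 ≈ 253.1 → 253 mm
Long side: √(455 · 281) = √127855 ≈ 357.6 → 358 mm

253 × 358 mm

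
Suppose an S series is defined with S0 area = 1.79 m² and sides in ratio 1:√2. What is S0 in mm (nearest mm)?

Let the short side be w mm. Then w · w√2 = 1.79 m² = 1,790,000 mm².
w² = 1,790,000/√2, so w ≈ 1125.0 mm; long side = w√2 ≈ 1591.1 mm.

1125 × 1591 mm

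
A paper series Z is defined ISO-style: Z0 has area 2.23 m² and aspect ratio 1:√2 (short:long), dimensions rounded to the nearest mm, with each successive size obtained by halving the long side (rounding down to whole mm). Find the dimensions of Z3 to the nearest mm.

Let Z0's short side be w mm. w · w√2 = 2.23 m² = 2,230,000 mm², so w ≈ 1255.7 mm and w√2 ≈ 1775.9 mm → Z0 = 1256 × 1776 mm.
Z1: ⌊1776/2⌋ × 1256 = 888 × 1256 mm
Z2: ⌊1256/2⌋ × 888 = 628 × 888 mm
Z3: ⌊888/2⌋ × 628 = 444 × 628 mm

444 × 628 mm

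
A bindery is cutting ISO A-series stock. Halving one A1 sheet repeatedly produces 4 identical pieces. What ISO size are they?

4 = 2^2, so 2 halving steps.
A1 → A2 → … → A3 after 2 steps.

A3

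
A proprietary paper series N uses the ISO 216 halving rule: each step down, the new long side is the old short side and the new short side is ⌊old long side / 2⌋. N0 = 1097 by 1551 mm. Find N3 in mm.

387 × 548 mm

N1 = 775 × 1097 mm (from N0 by 1 halving).
N2: ⌊1097/2⌋ × 775 = 548 × 775 mm
N3: ⌊775/2⌋ × 548 = 387 × 548 mm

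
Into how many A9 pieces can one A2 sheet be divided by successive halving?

128

Each ISO step halves the sheet: 1 × A2 → 2 × A3 → 4 × A4 → 8 × A5 → …
From A2 to A9 is 7 halving steps: 2^7 = 128.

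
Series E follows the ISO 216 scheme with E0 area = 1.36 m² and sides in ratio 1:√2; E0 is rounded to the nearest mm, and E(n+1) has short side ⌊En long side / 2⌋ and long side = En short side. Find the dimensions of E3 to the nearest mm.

Let E0's short side be w mm. w · w√2 = 1.36 m² = 1,360,000 mm², so w ≈ 980.6 mm and w√2 ≈ 1386.8 mm → E0 = 981 × 1387 mm.
E1: ⌊1387/2⌋ × 981 = 693 × 981 mm
E2: ⌊981/2⌋ × 693 = 490 × 693 mm
E3: ⌊693/2⌋ × 490 = 346 × 490 mm

346 × 490 mm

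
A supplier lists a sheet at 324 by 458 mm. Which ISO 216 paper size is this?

C3 (324 × 458 mm)

Aspect ratio 458/324 ≈ 1.414 — close to the ISO √2 ≈ 1.414.
In the C-series (envelope sizes, between A and B): C3 = 324 × 458 mm.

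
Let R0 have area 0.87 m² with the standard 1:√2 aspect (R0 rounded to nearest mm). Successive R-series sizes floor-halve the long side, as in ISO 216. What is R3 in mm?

Let R0's short side be w mm. w · w√2 = 0.87 m² = 870,000 mm², so w ≈ 784.3 mm and w√2 ≈ 1109.2 mm → R0 = 784 × 1109 mm.
R1: ⌊1109/2⌋ × 784 = 554 × 784 mm
R2: ⌊784/2⌋ × 554 = 392 × 554 mm
R3: ⌊554/2⌋ × 392 = 277 × 392 mm

277 × 392 mm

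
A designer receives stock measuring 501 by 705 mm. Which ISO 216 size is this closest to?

B2 (500 × 707 mm)

Aspect ratio 705/501 ≈ 1.407 — close to the ISO √2 ≈ 1.414.
In the B-series (B0 = 1000 × 1414 mm): B2 = 500 × 707 mm.
Off by 3 mm total — nearest standard size.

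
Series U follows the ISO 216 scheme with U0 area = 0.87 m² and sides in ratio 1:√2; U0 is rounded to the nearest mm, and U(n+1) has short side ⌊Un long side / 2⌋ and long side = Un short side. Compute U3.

277 × 392 mm

Let U0's short side be w mm. w · w√2 = 0.87 m² = 870,000 mm², so w ≈ 784.3 mm and w√2 ≈ 1109.2 mm → U0 = 784 × 1109 mm.
U1: ⌊1109/2⌋ × 784 = 554 × 784 mm
U2: ⌊784/2⌋ × 554 = 392 × 554 mm
U3: ⌊554/2⌋ × 392 = 277 × 392 mm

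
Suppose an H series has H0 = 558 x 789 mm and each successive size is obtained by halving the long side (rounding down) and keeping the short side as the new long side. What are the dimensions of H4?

139 × 197 mm

H1: ⌊789/2⌋ × 558 = 394 × 558 mm
H2: ⌊558/2⌋ × 394 = 279 × 394 mm
H3: ⌊394/2⌋ × 279 = 197 × 279 mm
H4: ⌊279/2⌋ × 197 = 139 × 197 mm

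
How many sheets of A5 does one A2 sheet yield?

Each ISO step halves the sheet: 1 × A2 → 2 × A3 → 4 × A4 → 8 × A5
From A2 to A5 is 3 halving steps: 2^3 = 8.

8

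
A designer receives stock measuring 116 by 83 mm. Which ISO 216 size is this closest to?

C7 (81 × 114 mm)

Aspect ratio 116/83 ≈ 1.398 (ISO target is √2 ≈ 1.414).
In the C-series (envelope sizes, between A and B): C7 = 81 × 114 mm.
Off by 4 mm total — nearest standard size.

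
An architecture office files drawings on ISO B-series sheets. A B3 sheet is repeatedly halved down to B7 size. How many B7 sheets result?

B3 = 353 × 500 mm; B7 = 88 × 125 mm.
Each halving step doubles the count; 4 steps from B3 to B7.
2^4 = 16.

16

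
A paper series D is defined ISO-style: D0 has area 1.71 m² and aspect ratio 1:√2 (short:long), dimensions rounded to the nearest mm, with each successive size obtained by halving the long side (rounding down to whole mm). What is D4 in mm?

275 × 388 mm

Let D0's short side be w mm. w · w√2 = 1.71 m² = 1,710,000 mm², so w ≈ 1099.6 mm and w√2 ≈ 1555.1 mm → D0 = 1100 × 1555 mm.
D1: ⌊1555/2⌋ × 1100 = 777 × 1100 mm
D2: ⌊1100/2⌋ × 777 = 550 × 777 mm
D3: ⌊777/2⌋ × 550 = 388 × 550 mm
D4: ⌊550/2⌋ × 388 = 275 × 388 mm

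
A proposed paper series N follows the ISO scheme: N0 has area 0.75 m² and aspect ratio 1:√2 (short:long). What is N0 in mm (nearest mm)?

728 × 1030 mm

Let the short side be w mm. Then w · w√2 = 0.75 m² = 750,000 mm².
w² = 750,000/√2, so w ≈ 728.2 mm; long side = w√2 ≈ 1029.9 mm.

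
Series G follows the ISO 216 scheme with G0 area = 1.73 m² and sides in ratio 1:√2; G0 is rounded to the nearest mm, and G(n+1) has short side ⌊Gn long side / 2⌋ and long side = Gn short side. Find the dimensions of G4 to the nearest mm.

276 × 391 mm

Let G0's short side be w mm. w · w√2 = 1.73 m² = 1,730,000 mm², so w ≈ 1106.0 mm and w√2 ≈ 1564.2 mm → G0 = 1106 × 1564 mm.
G1: ⌊1564/2⌋ × 1106 = 782 × 1106 mm
G2: ⌊1106/2⌋ × 782 = 553 × 782 mm
G3: ⌊782/2⌋ × 553 = 391 × 553 mm
G4: ⌊553/2⌋ × 391 = 276 × 391 mm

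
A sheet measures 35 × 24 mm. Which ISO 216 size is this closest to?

A10 (26 × 37 mm)

Aspect ratio 35/24 ≈ 1.458 (ISO target is √2 ≈ 1.414).
In the A-series (A0 area = 1 m²): A10 = 26 × 37 mm.
Off by 4 mm total — nearest standard size.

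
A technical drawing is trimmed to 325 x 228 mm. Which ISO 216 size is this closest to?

C4 (229 × 324 mm)

Aspect ratio 325/228 ≈ 1.425 — close to the ISO √2 ≈ 1.414.
In the C-series (envelope sizes, between A and B): C4 = 229 × 324 mm.
Off by 2 mm total — nearest standard size.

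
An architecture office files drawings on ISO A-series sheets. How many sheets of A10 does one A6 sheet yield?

A6 = 105 × 148 mm; A10 = 26 × 37 mm.
Each halving step doubles the count; 4 steps from A6 to A10.
2^4 = 16.

16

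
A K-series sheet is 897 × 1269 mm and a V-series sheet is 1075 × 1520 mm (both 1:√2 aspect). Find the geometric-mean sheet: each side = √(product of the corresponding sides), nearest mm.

Short side: √(897 · 1075) = √964275 ≈ 982.0 → 982 mm
Long side: √(1269 · 1520) = √1928880 ≈ 1388.8 → 1389 mm

982 × 1389 mm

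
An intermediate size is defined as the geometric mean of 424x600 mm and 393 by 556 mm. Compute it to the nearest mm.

Short side: √(424 · 393) = √166632 ≈ 408.2 → 408 mm
Long side: √(600 · 556) = √333600 ≈ 577.6 → 578 mm

408 × 578 mm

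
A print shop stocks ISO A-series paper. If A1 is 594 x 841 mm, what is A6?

105 × 148 mm

A2: ⌊841/2⌋ × 594 = 420 × 594 mm
A3: ⌊594/2⌋ × 420 = 297 × 420 mm
A4: ⌊420/2⌋ × 297 = 210 × 297 mm
A5: ⌊297/2⌋ × 210 = 148 × 210 mm
A6: ⌊210/2⌋ × 148 = 105 × 148 mm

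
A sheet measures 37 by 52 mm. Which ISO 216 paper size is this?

A9 (37 × 52 mm)

Aspect ratio 52/37 ≈ 1.405 — close to the ISO √2 ≈ 1.414.
In the A-series (A0 area = 1 m²): A9 = 37 × 52 mm.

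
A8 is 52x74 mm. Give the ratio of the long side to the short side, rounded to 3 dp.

74 / 52 = 1.423
ISO 216 targets √2 ≈ 1.414; the +0.009 deviation is from mm rounding.

1.423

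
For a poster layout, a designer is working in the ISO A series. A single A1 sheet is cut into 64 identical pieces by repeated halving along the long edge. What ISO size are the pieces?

64 = 2^6, so 6 halving steps.
A1 → A2 → … → A7 after 6 steps.

A7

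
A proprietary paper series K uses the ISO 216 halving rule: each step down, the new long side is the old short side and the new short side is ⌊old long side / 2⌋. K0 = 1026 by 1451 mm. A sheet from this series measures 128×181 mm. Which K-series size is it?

K0: 1026 × 1451 mm
K1: 725 × 1026 mm
K2: 513 × 725 mm
K3: 362 × 513 mm
K4: 256 × 362 mm
K5: 181 × 256 mm
K6: 128 × 181 mm
K7: 90 × 128 mm
→ matches K6.

K6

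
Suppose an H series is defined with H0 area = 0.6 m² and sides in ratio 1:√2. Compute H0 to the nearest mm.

Let the short side be w mm. Then w · w√2 = 0.6 m² = 600,000 mm².
w² = 600,000/√2, so w ≈ 651.4 mm; long side = w√2 ≈ 921.2 mm.

651 × 921 mm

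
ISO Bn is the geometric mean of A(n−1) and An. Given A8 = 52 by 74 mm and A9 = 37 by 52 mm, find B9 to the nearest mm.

44 × 62 mm

Short side: √(52 · 37) = √1924 ≈ 43.9 → 44 mm
Long side: √(74 · 52) = √3848 ≈ 62.0 → 62 mm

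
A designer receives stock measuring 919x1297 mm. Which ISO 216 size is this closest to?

C0 (917 × 1297 mm)

Aspect ratio 1297/919 ≈ 1.411 — close to the ISO √2 ≈ 1.414.
In the C-series (envelope sizes, between A and B): C0 = 917 × 1297 mm.
Off by 2 mm total — nearest standard size.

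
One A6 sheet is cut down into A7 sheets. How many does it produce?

2

Each ISO step halves the sheet: 1 × A6 → 2 × A7
From A6 to A7 is 1 halving step: 2^1 = 2.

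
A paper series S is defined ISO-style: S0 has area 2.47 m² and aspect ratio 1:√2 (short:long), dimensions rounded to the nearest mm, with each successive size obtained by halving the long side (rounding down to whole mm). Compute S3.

467 × 661 mm

Let S0's short side be w mm. w · w√2 = 2.47 m² = 2,470,000 mm², so w ≈ 1321.6 mm and w√2 ≈ 1869.0 mm → S0 = 1322 × 1869 mm.
S1: ⌊1869/2⌋ × 1322 = 934 × 1322 mm
S2: ⌊1322/2⌋ × 934 = 661 × 934 mm
S3: ⌊934/2⌋ × 661 = 467 × 661 mm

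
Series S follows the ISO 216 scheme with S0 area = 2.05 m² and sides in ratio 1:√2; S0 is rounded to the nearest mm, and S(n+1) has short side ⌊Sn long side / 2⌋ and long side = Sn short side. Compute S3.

Let S0's short side be w mm. w · w√2 = 2.05 m² = 2,050,000 mm², so w ≈ 1204.0 mm and w√2 ≈ 1702.7 mm → S0 = 1204 × 1703 mm.
S1: ⌊1703/2⌋ × 1204 = 851 × 1204 mm
S2: ⌊1204/2⌋ × 851 = 602 × 851 mm
S3: ⌊851/2⌋ × 602 = 425 × 602 mm

425 × 602 mm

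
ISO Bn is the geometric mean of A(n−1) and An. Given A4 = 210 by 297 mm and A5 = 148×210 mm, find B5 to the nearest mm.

176 × 250 mm

Short side: √(210 · 148) = √31080 ≈ 176.3 → 176 mm
Long side: √(297 · 210) = √62370 ≈ 249.7 → 250 mm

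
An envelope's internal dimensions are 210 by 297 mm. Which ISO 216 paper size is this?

A4 (210 × 297 mm)

Aspect ratio 297/210 ≈ 1.414 — close to the ISO √2 ≈ 1.414.
In the A-series (A0 area = 1 m²): A4 = 210 × 297 mm.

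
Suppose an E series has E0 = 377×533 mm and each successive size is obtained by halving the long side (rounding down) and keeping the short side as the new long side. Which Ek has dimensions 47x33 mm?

E7

E0: 377 × 533 mm
E1: 266 × 377 mm
E2: 188 × 266 mm
E3: 133 × 188 mm
E4: 94 × 133 mm
E5: 66 × 94 mm
E6: 47 × 66 mm
E7: 33 × 47 mm
E8: 23 × 33 mm
→ matches E7.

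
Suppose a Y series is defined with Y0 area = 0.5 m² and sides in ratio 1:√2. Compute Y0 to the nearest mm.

Let the short side be w mm. Then w · w√2 = 0.5 m² = 500,000 mm².
w² = 500,000/√2, so w ≈ 594.6 mm; long side = w√2 ≈ 840.9 mm.

595 × 841 mm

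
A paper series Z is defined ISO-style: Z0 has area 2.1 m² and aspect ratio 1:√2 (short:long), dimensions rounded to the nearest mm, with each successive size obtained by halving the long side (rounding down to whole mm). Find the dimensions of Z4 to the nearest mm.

304 × 430 mm

Let Z0's short side be w mm. w · w√2 = 2.1 m² = 2,100,000 mm², so w ≈ 1218.6 mm and w√2 ≈ 1723.3 mm → Z0 = 1219 × 1723 mm.
Z1: ⌊1723/2⌋ × 1219 = 861 × 1219 mm
Z2: ⌊1219/2⌋ × 861 = 609 × 861 mm
Z3: ⌊861/2⌋ × 609 = 430 × 609 mm
Z4: ⌊609/2⌋ × 430 = 304 × 430 mm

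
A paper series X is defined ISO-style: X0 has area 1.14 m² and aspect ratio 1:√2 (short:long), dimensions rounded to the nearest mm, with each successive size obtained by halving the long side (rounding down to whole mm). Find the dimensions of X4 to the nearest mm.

Let X0's short side be w mm. w · w√2 = 1.14 m² = 1,140,000 mm², so w ≈ 897.8 mm and w√2 ≈ 1269.7 mm → X0 = 898 × 1270 mm.
X1: ⌊1270/2⌋ × 898 = 635 × 898 mm
X2: ⌊898/2⌋ × 635 = 449 × 635 mm
X3: ⌊635/2⌋ × 449 = 317 × 449 mm
X4: ⌊449/2⌋ × 317 = 224 × 317 mm

224 × 317 mm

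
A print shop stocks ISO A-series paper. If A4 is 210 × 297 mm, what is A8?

A5: ⌊297/2⌋ × 210 = 148 × 210 mm
A6: ⌊210/2⌋ × 148 = 105 × 148 mm
A7: ⌊148/2⌋ × 105 = 74 × 105 mm
A8: ⌊105/2⌋ × 74 = 52 × 74 mm

52 × 74 mm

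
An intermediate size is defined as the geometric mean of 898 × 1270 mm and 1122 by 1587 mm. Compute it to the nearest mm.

1004 × 1420 mm

Short side: √(898 · 1122) = √1007556 ≈ 1003.8 → 1004 mm
Long side: √(1270 · 1587) = √2015490 ≈ 1419.7 → 1420 mm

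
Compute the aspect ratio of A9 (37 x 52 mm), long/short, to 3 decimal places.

1.405

52 / 37 = 1.405
ISO 216 targets √2 ≈ 1.414; the -0.009 deviation is from mm rounding.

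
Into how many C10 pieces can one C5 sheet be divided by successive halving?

Each ISO step halves the sheet: 1 × C5 → 2 × C6 → 4 × C7 → 8 × C8 → …
From C5 to C10 is 5 halving steps: 2^5 = 32.

32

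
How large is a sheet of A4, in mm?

210 × 297 mm

A0 = 841 × 1189 mm (A0 has area 1 m², aspect 1:√2).
A1: ⌊1189/2⌋ × 841 = 594 × 841 mm
A2: ⌊841/2⌋ × 594 = 420 × 594 mm
A3: ⌊594/2⌋ × 420 = 297 × 420 mm
A4: ⌊420/2⌋ × 297 = 210 × 297 mm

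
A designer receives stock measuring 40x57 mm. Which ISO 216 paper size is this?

C9 (40 × 57 mm)

Aspect ratio 57/40 ≈ 1.425 — close to the ISO √2 ≈ 1.414.
In the C-series (envelope sizes, between A and B): C9 = 40 × 57 mm.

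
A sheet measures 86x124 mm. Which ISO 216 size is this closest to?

B7 (88 × 125 mm)

Aspect ratio 124/86 ≈ 1.442 (ISO target is √2 ≈ 1.414).
In the B-series (B0 = 1000 × 1414 mm): B7 = 88 × 125 mm.
Off by 3 mm total — nearest standard size.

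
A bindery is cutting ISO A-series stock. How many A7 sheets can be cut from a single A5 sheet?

4

Each ISO step halves the sheet: 1 × A5 → 2 × A6 → 4 × A7
From A5 to A7 is 2 halving steps: 2^2 = 4.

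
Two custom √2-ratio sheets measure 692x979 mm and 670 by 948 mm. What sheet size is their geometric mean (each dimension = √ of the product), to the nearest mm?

681 × 963 mm

Short side: √(692 · 670) = √463640 ≈ 680.9 → 681 mm
Long side: √(979 · 948) = √928092 ≈ 963.4 → 963 mm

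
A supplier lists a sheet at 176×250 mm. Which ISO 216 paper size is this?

Aspect ratio 250/176 ≈ 1.420 — close to the ISO √2 ≈ 1.414.
In the B-series (B0 = 1000 × 1414 mm): B5 = 176 × 250 mm.

B5 (176 × 250 mm)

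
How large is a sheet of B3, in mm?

353 × 500 mm

B0 = 1000 × 1414 mm (B0 has a 1000 mm short side, aspect 1:√2).
B1: ⌊1414/2⌋ × 1000 = 707 × 1000 mm
B2: ⌊1000/2⌋ × 707 = 500 × 707 mm
B3: ⌊707/2⌋ × 500 = 353 × 500 mm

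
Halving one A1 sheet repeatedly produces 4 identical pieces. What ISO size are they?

4 = 2^2, so 2 halving steps.
A1 → A2 → … → A3 after 2 steps.

A3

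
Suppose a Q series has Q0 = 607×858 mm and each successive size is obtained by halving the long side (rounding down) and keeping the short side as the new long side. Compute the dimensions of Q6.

75 × 107 mm

Q1: ⌊858/2⌋ × 607 = 429 × 607 mm
Q2: ⌊607/2⌋ × 429 = 303 × 429 mm
Q3: ⌊429/2⌋ × 303 = 214 × 303 mm
Q4: ⌊303/2⌋ × 214 = 151 × 214 mm
Q5: ⌊214/2⌋ × 151 = 107 × 151 mm
Q6: ⌊151/2⌋ × 107 = 75 × 107 mm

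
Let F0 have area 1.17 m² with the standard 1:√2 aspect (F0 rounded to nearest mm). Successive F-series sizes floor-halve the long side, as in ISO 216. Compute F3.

Let F0's short side be w mm. w · w√2 = 1.17 m² = 1,170,000 mm², so w ≈ 909.6 mm and w√2 ≈ 1286.3 mm → F0 = 910 × 1286 mm.
F1: ⌊1286/2⌋ × 910 = 643 × 910 mm
F2: ⌊910/2⌋ × 643 = 455 × 643 mm
F3: ⌊643/2⌋ × 455 = 321 × 455 mm

321 × 455 mm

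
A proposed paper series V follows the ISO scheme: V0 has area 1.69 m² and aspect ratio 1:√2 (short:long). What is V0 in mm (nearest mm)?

Let the short side be w mm. Then w · w√2 = 1.69 m² = 1,690,000 mm².
w² = 1,690,000/√2, so w ≈ 1093.2 mm; long side = w√2 ≈ 1546.0 mm.

1093 × 1546 mm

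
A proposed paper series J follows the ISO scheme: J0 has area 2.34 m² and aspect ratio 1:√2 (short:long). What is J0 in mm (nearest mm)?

1286 × 1819 mm

Let the short side be w mm. Then w · w√2 = 2.34 m² = 2,340,000 mm².
w² = 2,340,000/√2, so w ≈ 1286.3 mm; long side = w√2 ≈ 1819.1 mm.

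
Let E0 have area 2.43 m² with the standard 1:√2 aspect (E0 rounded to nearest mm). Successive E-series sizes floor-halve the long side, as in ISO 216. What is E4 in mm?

327 × 463 mm

Let E0's short side be w mm. w · w√2 = 2.43 m² = 2,430,000 mm², so w ≈ 1310.8 mm and w√2 ≈ 1853.8 mm → E0 = 1311 × 1854 mm.
E1: ⌊1854/2⌋ × 1311 = 927 × 1311 mm
E2: ⌊1311/2⌋ × 927 = 655 × 927 mm
E3: ⌊927/2⌋ × 655 = 463 × 655 mm
E4: ⌊655/2⌋ × 463 = 327 × 463 mm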